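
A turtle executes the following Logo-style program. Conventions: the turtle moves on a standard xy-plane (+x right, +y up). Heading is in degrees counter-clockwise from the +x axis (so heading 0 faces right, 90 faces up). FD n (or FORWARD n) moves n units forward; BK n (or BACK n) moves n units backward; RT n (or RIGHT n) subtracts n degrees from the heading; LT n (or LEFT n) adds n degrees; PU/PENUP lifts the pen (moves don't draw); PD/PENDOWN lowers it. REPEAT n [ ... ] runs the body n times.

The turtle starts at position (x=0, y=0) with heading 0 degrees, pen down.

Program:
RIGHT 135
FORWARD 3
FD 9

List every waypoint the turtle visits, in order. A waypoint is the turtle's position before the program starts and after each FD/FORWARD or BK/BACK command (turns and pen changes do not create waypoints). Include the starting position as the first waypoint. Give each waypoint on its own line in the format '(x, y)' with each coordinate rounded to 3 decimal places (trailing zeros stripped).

Answer: (0, 0)
(-2.121, -2.121)
(-8.485, -8.485)

Derivation:
Executing turtle program step by step:
Start: pos=(0,0), heading=0, pen down
RT 135: heading 0 -> 225
FD 3: (0,0) -> (-2.121,-2.121) [heading=225, draw]
FD 9: (-2.121,-2.121) -> (-8.485,-8.485) [heading=225, draw]
Final: pos=(-8.485,-8.485), heading=225, 2 segment(s) drawn
Waypoints (3 total):
(0, 0)
(-2.121, -2.121)
(-8.485, -8.485)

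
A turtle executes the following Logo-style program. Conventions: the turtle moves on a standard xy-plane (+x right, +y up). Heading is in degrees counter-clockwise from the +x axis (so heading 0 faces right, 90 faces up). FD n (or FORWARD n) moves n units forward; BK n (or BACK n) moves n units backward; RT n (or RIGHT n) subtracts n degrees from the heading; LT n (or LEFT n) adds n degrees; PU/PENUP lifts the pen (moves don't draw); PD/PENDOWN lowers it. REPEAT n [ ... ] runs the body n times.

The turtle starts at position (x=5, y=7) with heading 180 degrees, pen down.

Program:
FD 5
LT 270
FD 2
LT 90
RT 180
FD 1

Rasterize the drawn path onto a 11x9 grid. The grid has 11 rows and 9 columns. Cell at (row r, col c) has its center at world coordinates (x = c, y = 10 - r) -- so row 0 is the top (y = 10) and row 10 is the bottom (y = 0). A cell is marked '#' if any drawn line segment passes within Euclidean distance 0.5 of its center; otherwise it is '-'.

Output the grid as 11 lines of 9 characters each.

Answer: ---------
##-------
#--------
######---
---------
---------
---------
---------
---------
---------
---------

Derivation:
Segment 0: (5,7) -> (0,7)
Segment 1: (0,7) -> (0,9)
Segment 2: (0,9) -> (1,9)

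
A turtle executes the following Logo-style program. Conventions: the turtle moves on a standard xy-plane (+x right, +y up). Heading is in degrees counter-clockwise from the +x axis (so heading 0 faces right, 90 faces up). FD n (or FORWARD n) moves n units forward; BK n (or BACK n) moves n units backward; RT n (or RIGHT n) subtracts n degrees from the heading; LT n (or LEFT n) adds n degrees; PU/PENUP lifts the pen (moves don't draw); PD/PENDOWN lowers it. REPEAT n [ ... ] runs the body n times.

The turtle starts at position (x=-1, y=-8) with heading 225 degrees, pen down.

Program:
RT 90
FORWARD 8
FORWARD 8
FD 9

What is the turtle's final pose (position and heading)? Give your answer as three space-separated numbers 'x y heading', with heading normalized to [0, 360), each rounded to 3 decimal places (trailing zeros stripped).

Executing turtle program step by step:
Start: pos=(-1,-8), heading=225, pen down
RT 90: heading 225 -> 135
FD 8: (-1,-8) -> (-6.657,-2.343) [heading=135, draw]
FD 8: (-6.657,-2.343) -> (-12.314,3.314) [heading=135, draw]
FD 9: (-12.314,3.314) -> (-18.678,9.678) [heading=135, draw]
Final: pos=(-18.678,9.678), heading=135, 3 segment(s) drawn

Answer: -18.678 9.678 135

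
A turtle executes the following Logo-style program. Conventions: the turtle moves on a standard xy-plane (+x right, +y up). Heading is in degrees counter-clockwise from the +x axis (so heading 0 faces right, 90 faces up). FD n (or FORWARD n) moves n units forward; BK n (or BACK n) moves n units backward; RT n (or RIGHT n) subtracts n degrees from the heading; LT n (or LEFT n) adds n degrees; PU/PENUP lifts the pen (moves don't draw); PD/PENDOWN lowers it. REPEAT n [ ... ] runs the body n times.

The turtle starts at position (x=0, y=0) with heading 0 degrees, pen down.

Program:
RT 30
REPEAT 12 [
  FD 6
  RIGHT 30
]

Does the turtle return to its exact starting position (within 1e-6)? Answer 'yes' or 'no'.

Executing turtle program step by step:
Start: pos=(0,0), heading=0, pen down
RT 30: heading 0 -> 330
REPEAT 12 [
  -- iteration 1/12 --
  FD 6: (0,0) -> (5.196,-3) [heading=330, draw]
  RT 30: heading 330 -> 300
  -- iteration 2/12 --
  FD 6: (5.196,-3) -> (8.196,-8.196) [heading=300, draw]
  RT 30: heading 300 -> 270
  -- iteration 3/12 --
  FD 6: (8.196,-8.196) -> (8.196,-14.196) [heading=270, draw]
  RT 30: heading 270 -> 240
  -- iteration 4/12 --
  FD 6: (8.196,-14.196) -> (5.196,-19.392) [heading=240, draw]
  RT 30: heading 240 -> 210
  -- iteration 5/12 --
  FD 6: (5.196,-19.392) -> (0,-22.392) [heading=210, draw]
  RT 30: heading 210 -> 180
  -- iteration 6/12 --
  FD 6: (0,-22.392) -> (-6,-22.392) [heading=180, draw]
  RT 30: heading 180 -> 150
  -- iteration 7/12 --
  FD 6: (-6,-22.392) -> (-11.196,-19.392) [heading=150, draw]
  RT 30: heading 150 -> 120
  -- iteration 8/12 --
  FD 6: (-11.196,-19.392) -> (-14.196,-14.196) [heading=120, draw]
  RT 30: heading 120 -> 90
  -- iteration 9/12 --
  FD 6: (-14.196,-14.196) -> (-14.196,-8.196) [heading=90, draw]
  RT 30: heading 90 -> 60
  -- iteration 10/12 --
  FD 6: (-14.196,-8.196) -> (-11.196,-3) [heading=60, draw]
  RT 30: heading 60 -> 30
  -- iteration 11/12 --
  FD 6: (-11.196,-3) -> (-6,0) [heading=30, draw]
  RT 30: heading 30 -> 0
  -- iteration 12/12 --
  FD 6: (-6,0) -> (0,0) [heading=0, draw]
  RT 30: heading 0 -> 330
]
Final: pos=(0,0), heading=330, 12 segment(s) drawn

Start position: (0, 0)
Final position: (0, 0)
Distance = 0; < 1e-6 -> CLOSED

Answer: yes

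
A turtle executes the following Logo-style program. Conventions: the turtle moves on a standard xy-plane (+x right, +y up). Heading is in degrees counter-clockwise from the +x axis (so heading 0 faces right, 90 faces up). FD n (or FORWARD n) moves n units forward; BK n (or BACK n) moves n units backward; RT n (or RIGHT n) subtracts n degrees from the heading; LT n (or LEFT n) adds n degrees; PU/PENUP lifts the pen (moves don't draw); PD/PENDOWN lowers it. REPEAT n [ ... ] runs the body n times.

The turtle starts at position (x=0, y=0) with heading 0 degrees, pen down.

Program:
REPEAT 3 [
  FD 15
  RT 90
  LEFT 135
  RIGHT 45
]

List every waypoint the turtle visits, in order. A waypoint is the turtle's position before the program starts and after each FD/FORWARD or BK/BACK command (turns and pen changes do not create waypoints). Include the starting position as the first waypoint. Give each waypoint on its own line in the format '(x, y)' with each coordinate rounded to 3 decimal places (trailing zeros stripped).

Executing turtle program step by step:
Start: pos=(0,0), heading=0, pen down
REPEAT 3 [
  -- iteration 1/3 --
  FD 15: (0,0) -> (15,0) [heading=0, draw]
  RT 90: heading 0 -> 270
  LT 135: heading 270 -> 45
  RT 45: heading 45 -> 0
  -- iteration 2/3 --
  FD 15: (15,0) -> (30,0) [heading=0, draw]
  RT 90: heading 0 -> 270
  LT 135: heading 270 -> 45
  RT 45: heading 45 -> 0
  -- iteration 3/3 --
  FD 15: (30,0) -> (45,0) [heading=0, draw]
  RT 90: heading 0 -> 270
  LT 135: heading 270 -> 45
  RT 45: heading 45 -> 0
]
Final: pos=(45,0), heading=0, 3 segment(s) drawn
Waypoints (4 total):
(0, 0)
(15, 0)
(30, 0)
(45, 0)

Answer: (0, 0)
(15, 0)
(30, 0)
(45, 0)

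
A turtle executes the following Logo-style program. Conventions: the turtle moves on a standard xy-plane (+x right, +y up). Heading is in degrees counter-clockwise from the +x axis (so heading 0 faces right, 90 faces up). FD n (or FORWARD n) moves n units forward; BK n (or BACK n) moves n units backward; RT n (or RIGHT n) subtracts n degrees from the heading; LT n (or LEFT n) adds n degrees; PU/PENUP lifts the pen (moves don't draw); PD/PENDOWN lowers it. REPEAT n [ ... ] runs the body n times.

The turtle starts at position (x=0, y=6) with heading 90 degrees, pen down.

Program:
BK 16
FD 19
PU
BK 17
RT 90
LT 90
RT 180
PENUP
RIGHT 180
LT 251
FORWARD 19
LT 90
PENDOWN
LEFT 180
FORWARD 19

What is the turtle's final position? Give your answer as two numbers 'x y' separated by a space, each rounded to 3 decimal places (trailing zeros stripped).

Answer: 11.779 -32.151

Derivation:
Executing turtle program step by step:
Start: pos=(0,6), heading=90, pen down
BK 16: (0,6) -> (0,-10) [heading=90, draw]
FD 19: (0,-10) -> (0,9) [heading=90, draw]
PU: pen up
BK 17: (0,9) -> (0,-8) [heading=90, move]
RT 90: heading 90 -> 0
LT 90: heading 0 -> 90
RT 180: heading 90 -> 270
PU: pen up
RT 180: heading 270 -> 90
LT 251: heading 90 -> 341
FD 19: (0,-8) -> (17.965,-14.186) [heading=341, move]
LT 90: heading 341 -> 71
PD: pen down
LT 180: heading 71 -> 251
FD 19: (17.965,-14.186) -> (11.779,-32.151) [heading=251, draw]
Final: pos=(11.779,-32.151), heading=251, 3 segment(s) drawn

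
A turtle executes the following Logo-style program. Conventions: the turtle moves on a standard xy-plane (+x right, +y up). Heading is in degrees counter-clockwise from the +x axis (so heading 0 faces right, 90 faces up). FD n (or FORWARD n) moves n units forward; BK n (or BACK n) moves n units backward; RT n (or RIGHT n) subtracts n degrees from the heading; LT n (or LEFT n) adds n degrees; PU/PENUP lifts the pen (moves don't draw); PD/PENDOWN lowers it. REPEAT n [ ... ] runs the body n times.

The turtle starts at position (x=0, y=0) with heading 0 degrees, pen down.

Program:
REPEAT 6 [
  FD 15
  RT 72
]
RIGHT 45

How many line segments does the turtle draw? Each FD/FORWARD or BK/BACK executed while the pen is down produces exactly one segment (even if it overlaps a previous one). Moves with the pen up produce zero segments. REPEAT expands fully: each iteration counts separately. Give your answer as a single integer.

Executing turtle program step by step:
Start: pos=(0,0), heading=0, pen down
REPEAT 6 [
  -- iteration 1/6 --
  FD 15: (0,0) -> (15,0) [heading=0, draw]
  RT 72: heading 0 -> 288
  -- iteration 2/6 --
  FD 15: (15,0) -> (19.635,-14.266) [heading=288, draw]
  RT 72: heading 288 -> 216
  -- iteration 3/6 --
  FD 15: (19.635,-14.266) -> (7.5,-23.083) [heading=216, draw]
  RT 72: heading 216 -> 144
  -- iteration 4/6 --
  FD 15: (7.5,-23.083) -> (-4.635,-14.266) [heading=144, draw]
  RT 72: heading 144 -> 72
  -- iteration 5/6 --
  FD 15: (-4.635,-14.266) -> (0,0) [heading=72, draw]
  RT 72: heading 72 -> 0
  -- iteration 6/6 --
  FD 15: (0,0) -> (15,0) [heading=0, draw]
  RT 72: heading 0 -> 288
]
RT 45: heading 288 -> 243
Final: pos=(15,0), heading=243, 6 segment(s) drawn
Segments drawn: 6

Answer: 6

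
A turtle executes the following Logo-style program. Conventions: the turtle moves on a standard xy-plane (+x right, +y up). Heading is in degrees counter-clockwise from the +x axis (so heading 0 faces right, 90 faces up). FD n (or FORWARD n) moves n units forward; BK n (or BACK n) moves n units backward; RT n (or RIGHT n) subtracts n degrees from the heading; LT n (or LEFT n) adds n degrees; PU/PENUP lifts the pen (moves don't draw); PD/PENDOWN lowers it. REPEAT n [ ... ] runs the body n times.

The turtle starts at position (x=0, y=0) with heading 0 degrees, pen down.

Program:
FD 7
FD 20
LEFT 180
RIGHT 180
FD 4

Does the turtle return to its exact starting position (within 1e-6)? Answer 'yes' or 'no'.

Answer: no

Derivation:
Executing turtle program step by step:
Start: pos=(0,0), heading=0, pen down
FD 7: (0,0) -> (7,0) [heading=0, draw]
FD 20: (7,0) -> (27,0) [heading=0, draw]
LT 180: heading 0 -> 180
RT 180: heading 180 -> 0
FD 4: (27,0) -> (31,0) [heading=0, draw]
Final: pos=(31,0), heading=0, 3 segment(s) drawn

Start position: (0, 0)
Final position: (31, 0)
Distance = 31; >= 1e-6 -> NOT closed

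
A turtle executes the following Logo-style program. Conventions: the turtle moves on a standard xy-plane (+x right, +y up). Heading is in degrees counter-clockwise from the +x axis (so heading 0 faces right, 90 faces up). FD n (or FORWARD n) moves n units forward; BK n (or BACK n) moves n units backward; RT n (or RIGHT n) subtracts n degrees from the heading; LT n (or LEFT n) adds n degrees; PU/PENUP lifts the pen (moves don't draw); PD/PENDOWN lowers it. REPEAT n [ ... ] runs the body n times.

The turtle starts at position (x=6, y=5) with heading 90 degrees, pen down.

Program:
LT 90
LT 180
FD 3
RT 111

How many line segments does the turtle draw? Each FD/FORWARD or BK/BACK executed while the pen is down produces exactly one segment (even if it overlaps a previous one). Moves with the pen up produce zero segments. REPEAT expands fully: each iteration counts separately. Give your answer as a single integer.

Answer: 1

Derivation:
Executing turtle program step by step:
Start: pos=(6,5), heading=90, pen down
LT 90: heading 90 -> 180
LT 180: heading 180 -> 0
FD 3: (6,5) -> (9,5) [heading=0, draw]
RT 111: heading 0 -> 249
Final: pos=(9,5), heading=249, 1 segment(s) drawn
Segments drawn: 1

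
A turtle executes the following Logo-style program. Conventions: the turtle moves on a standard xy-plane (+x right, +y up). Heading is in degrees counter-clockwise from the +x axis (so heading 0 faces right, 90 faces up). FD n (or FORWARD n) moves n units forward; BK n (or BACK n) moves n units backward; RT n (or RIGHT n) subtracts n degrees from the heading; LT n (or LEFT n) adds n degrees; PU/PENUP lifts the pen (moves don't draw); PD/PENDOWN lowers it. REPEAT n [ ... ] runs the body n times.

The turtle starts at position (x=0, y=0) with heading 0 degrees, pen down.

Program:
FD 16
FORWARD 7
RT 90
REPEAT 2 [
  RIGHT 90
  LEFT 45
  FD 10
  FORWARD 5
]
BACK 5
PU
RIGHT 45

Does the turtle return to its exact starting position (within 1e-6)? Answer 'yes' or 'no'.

Answer: no

Derivation:
Executing turtle program step by step:
Start: pos=(0,0), heading=0, pen down
FD 16: (0,0) -> (16,0) [heading=0, draw]
FD 7: (16,0) -> (23,0) [heading=0, draw]
RT 90: heading 0 -> 270
REPEAT 2 [
  -- iteration 1/2 --
  RT 90: heading 270 -> 180
  LT 45: heading 180 -> 225
  FD 10: (23,0) -> (15.929,-7.071) [heading=225, draw]
  FD 5: (15.929,-7.071) -> (12.393,-10.607) [heading=225, draw]
  -- iteration 2/2 --
  RT 90: heading 225 -> 135
  LT 45: heading 135 -> 180
  FD 10: (12.393,-10.607) -> (2.393,-10.607) [heading=180, draw]
  FD 5: (2.393,-10.607) -> (-2.607,-10.607) [heading=180, draw]
]
BK 5: (-2.607,-10.607) -> (2.393,-10.607) [heading=180, draw]
PU: pen up
RT 45: heading 180 -> 135
Final: pos=(2.393,-10.607), heading=135, 7 segment(s) drawn

Start position: (0, 0)
Final position: (2.393, -10.607)
Distance = 10.873; >= 1e-6 -> NOT closed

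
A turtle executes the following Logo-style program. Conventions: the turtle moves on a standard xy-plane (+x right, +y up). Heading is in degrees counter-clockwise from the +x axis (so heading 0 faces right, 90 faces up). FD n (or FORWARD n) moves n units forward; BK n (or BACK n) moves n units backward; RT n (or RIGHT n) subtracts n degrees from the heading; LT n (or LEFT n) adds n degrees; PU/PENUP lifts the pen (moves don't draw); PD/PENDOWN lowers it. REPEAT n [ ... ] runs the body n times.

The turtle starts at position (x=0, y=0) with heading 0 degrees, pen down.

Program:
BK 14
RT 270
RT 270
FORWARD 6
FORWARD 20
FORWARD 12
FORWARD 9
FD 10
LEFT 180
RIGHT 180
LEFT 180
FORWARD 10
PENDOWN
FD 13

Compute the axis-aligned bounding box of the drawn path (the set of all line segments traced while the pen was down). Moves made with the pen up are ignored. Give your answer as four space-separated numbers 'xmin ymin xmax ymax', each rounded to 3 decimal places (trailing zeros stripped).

Answer: -71 0 0 0

Derivation:
Executing turtle program step by step:
Start: pos=(0,0), heading=0, pen down
BK 14: (0,0) -> (-14,0) [heading=0, draw]
RT 270: heading 0 -> 90
RT 270: heading 90 -> 180
FD 6: (-14,0) -> (-20,0) [heading=180, draw]
FD 20: (-20,0) -> (-40,0) [heading=180, draw]
FD 12: (-40,0) -> (-52,0) [heading=180, draw]
FD 9: (-52,0) -> (-61,0) [heading=180, draw]
FD 10: (-61,0) -> (-71,0) [heading=180, draw]
LT 180: heading 180 -> 0
RT 180: heading 0 -> 180
LT 180: heading 180 -> 0
FD 10: (-71,0) -> (-61,0) [heading=0, draw]
PD: pen down
FD 13: (-61,0) -> (-48,0) [heading=0, draw]
Final: pos=(-48,0), heading=0, 8 segment(s) drawn

Segment endpoints: x in {-71, -61, -52, -48, -40, -20, -14, 0}, y in {0, 0, 0, 0, 0, 0, 0, 0}
xmin=-71, ymin=0, xmax=0, ymax=0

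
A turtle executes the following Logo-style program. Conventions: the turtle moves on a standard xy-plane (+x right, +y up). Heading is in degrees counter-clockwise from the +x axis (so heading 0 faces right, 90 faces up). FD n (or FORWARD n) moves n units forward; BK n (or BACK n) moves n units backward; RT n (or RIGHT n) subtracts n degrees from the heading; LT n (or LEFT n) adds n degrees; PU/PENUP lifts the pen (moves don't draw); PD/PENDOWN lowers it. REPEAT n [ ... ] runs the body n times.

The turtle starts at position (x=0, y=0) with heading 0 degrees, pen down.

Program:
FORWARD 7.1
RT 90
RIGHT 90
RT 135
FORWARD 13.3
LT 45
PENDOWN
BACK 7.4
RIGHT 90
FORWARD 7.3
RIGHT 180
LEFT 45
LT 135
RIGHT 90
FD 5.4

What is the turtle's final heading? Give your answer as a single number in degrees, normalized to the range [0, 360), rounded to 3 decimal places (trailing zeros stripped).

Answer: 270

Derivation:
Executing turtle program step by step:
Start: pos=(0,0), heading=0, pen down
FD 7.1: (0,0) -> (7.1,0) [heading=0, draw]
RT 90: heading 0 -> 270
RT 90: heading 270 -> 180
RT 135: heading 180 -> 45
FD 13.3: (7.1,0) -> (16.505,9.405) [heading=45, draw]
LT 45: heading 45 -> 90
PD: pen down
BK 7.4: (16.505,9.405) -> (16.505,2.005) [heading=90, draw]
RT 90: heading 90 -> 0
FD 7.3: (16.505,2.005) -> (23.805,2.005) [heading=0, draw]
RT 180: heading 0 -> 180
LT 45: heading 180 -> 225
LT 135: heading 225 -> 0
RT 90: heading 0 -> 270
FD 5.4: (23.805,2.005) -> (23.805,-3.395) [heading=270, draw]
Final: pos=(23.805,-3.395), heading=270, 5 segment(s) drawn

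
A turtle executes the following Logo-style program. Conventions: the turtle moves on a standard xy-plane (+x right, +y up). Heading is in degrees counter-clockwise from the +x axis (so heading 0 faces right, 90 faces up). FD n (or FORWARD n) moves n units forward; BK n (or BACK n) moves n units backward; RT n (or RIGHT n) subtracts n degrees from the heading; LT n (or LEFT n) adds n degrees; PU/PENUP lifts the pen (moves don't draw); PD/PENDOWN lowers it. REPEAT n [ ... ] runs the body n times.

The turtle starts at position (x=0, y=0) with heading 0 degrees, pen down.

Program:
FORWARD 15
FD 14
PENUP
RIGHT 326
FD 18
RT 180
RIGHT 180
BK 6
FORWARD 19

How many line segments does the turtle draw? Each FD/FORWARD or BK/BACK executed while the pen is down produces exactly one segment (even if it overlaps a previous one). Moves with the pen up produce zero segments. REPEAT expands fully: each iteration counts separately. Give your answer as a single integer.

Answer: 2

Derivation:
Executing turtle program step by step:
Start: pos=(0,0), heading=0, pen down
FD 15: (0,0) -> (15,0) [heading=0, draw]
FD 14: (15,0) -> (29,0) [heading=0, draw]
PU: pen up
RT 326: heading 0 -> 34
FD 18: (29,0) -> (43.923,10.065) [heading=34, move]
RT 180: heading 34 -> 214
RT 180: heading 214 -> 34
BK 6: (43.923,10.065) -> (38.948,6.71) [heading=34, move]
FD 19: (38.948,6.71) -> (54.7,17.335) [heading=34, move]
Final: pos=(54.7,17.335), heading=34, 2 segment(s) drawn
Segments drawn: 2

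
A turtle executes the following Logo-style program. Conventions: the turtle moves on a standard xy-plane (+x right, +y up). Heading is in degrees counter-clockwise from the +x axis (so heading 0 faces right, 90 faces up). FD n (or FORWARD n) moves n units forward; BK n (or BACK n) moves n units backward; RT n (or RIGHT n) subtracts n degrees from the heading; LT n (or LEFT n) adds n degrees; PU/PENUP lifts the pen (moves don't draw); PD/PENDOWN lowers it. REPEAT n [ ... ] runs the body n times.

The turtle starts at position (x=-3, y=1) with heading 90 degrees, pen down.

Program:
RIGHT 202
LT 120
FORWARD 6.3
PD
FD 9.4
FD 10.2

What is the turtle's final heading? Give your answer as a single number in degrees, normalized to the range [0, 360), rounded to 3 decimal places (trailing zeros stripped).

Answer: 8

Derivation:
Executing turtle program step by step:
Start: pos=(-3,1), heading=90, pen down
RT 202: heading 90 -> 248
LT 120: heading 248 -> 8
FD 6.3: (-3,1) -> (3.239,1.877) [heading=8, draw]
PD: pen down
FD 9.4: (3.239,1.877) -> (12.547,3.185) [heading=8, draw]
FD 10.2: (12.547,3.185) -> (22.648,4.605) [heading=8, draw]
Final: pos=(22.648,4.605), heading=8, 3 segment(s) drawn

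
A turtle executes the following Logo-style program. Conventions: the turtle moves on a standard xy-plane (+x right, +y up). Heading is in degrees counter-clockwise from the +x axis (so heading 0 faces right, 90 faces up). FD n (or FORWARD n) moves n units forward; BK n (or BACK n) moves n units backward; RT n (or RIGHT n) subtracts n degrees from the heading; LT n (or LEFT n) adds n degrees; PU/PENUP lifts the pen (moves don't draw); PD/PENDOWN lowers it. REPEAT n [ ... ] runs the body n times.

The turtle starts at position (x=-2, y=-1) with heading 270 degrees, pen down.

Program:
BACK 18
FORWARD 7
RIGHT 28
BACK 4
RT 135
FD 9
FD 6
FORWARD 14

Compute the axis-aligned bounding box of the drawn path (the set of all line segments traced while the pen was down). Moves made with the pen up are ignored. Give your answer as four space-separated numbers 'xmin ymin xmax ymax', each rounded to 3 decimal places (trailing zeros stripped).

Executing turtle program step by step:
Start: pos=(-2,-1), heading=270, pen down
BK 18: (-2,-1) -> (-2,17) [heading=270, draw]
FD 7: (-2,17) -> (-2,10) [heading=270, draw]
RT 28: heading 270 -> 242
BK 4: (-2,10) -> (-0.122,13.532) [heading=242, draw]
RT 135: heading 242 -> 107
FD 9: (-0.122,13.532) -> (-2.753,22.139) [heading=107, draw]
FD 6: (-2.753,22.139) -> (-4.508,27.876) [heading=107, draw]
FD 14: (-4.508,27.876) -> (-8.601,41.265) [heading=107, draw]
Final: pos=(-8.601,41.265), heading=107, 6 segment(s) drawn

Segment endpoints: x in {-8.601, -4.508, -2.753, -2, -2, -2, -0.122}, y in {-1, 10, 13.532, 17, 22.139, 27.876, 41.265}
xmin=-8.601, ymin=-1, xmax=-0.122, ymax=41.265

Answer: -8.601 -1 -0.122 41.265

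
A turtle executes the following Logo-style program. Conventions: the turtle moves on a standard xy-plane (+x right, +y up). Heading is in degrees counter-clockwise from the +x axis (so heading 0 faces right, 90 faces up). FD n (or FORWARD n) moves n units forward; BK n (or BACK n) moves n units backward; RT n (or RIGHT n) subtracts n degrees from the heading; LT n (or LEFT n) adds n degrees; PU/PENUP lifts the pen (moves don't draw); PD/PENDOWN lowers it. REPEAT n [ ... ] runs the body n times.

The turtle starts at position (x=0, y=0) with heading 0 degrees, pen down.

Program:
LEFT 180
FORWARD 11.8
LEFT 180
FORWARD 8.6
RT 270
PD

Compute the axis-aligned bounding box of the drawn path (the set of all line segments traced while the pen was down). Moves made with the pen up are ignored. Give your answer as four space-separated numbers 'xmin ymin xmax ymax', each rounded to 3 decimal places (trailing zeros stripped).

Executing turtle program step by step:
Start: pos=(0,0), heading=0, pen down
LT 180: heading 0 -> 180
FD 11.8: (0,0) -> (-11.8,0) [heading=180, draw]
LT 180: heading 180 -> 0
FD 8.6: (-11.8,0) -> (-3.2,0) [heading=0, draw]
RT 270: heading 0 -> 90
PD: pen down
Final: pos=(-3.2,0), heading=90, 2 segment(s) drawn

Segment endpoints: x in {-11.8, -3.2, 0}, y in {0, 0, 0}
xmin=-11.8, ymin=0, xmax=0, ymax=0

Answer: -11.8 0 0 0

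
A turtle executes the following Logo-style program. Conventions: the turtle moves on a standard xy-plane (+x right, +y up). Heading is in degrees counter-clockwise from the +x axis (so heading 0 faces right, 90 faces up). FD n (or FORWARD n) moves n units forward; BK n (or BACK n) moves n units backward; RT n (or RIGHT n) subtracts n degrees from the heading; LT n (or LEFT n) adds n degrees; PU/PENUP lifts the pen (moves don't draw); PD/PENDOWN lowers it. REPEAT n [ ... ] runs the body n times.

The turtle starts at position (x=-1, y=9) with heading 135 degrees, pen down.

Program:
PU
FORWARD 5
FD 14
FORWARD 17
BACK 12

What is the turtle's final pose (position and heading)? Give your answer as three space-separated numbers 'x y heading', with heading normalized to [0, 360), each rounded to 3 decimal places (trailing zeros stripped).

Answer: -17.971 25.971 135

Derivation:
Executing turtle program step by step:
Start: pos=(-1,9), heading=135, pen down
PU: pen up
FD 5: (-1,9) -> (-4.536,12.536) [heading=135, move]
FD 14: (-4.536,12.536) -> (-14.435,22.435) [heading=135, move]
FD 17: (-14.435,22.435) -> (-26.456,34.456) [heading=135, move]
BK 12: (-26.456,34.456) -> (-17.971,25.971) [heading=135, move]
Final: pos=(-17.971,25.971), heading=135, 0 segment(s) drawn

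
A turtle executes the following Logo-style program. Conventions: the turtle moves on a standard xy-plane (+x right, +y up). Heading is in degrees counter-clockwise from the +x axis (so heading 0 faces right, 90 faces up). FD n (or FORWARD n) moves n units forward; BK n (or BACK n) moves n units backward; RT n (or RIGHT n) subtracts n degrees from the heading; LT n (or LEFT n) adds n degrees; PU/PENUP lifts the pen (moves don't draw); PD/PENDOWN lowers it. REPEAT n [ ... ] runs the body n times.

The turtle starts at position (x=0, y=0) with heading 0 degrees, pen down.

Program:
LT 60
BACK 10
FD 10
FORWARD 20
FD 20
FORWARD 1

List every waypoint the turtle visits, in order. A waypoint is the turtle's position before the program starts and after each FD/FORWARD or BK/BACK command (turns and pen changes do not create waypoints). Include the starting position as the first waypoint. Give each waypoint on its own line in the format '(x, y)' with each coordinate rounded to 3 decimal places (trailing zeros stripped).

Executing turtle program step by step:
Start: pos=(0,0), heading=0, pen down
LT 60: heading 0 -> 60
BK 10: (0,0) -> (-5,-8.66) [heading=60, draw]
FD 10: (-5,-8.66) -> (0,0) [heading=60, draw]
FD 20: (0,0) -> (10,17.321) [heading=60, draw]
FD 20: (10,17.321) -> (20,34.641) [heading=60, draw]
FD 1: (20,34.641) -> (20.5,35.507) [heading=60, draw]
Final: pos=(20.5,35.507), heading=60, 5 segment(s) drawn
Waypoints (6 total):
(0, 0)
(-5, -8.66)
(0, 0)
(10, 17.321)
(20, 34.641)
(20.5, 35.507)

Answer: (0, 0)
(-5, -8.66)
(0, 0)
(10, 17.321)
(20, 34.641)
(20.5, 35.507)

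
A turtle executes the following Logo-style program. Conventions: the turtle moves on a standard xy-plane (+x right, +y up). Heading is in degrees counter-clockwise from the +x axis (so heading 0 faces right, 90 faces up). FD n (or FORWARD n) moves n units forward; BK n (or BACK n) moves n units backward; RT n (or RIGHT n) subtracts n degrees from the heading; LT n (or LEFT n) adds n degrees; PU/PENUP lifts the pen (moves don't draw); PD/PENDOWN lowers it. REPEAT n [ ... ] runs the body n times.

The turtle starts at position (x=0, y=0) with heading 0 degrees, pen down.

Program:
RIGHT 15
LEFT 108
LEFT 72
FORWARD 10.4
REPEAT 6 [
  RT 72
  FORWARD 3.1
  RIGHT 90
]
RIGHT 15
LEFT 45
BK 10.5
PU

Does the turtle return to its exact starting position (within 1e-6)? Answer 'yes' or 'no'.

Answer: no

Derivation:
Executing turtle program step by step:
Start: pos=(0,0), heading=0, pen down
RT 15: heading 0 -> 345
LT 108: heading 345 -> 93
LT 72: heading 93 -> 165
FD 10.4: (0,0) -> (-10.046,2.692) [heading=165, draw]
REPEAT 6 [
  -- iteration 1/6 --
  RT 72: heading 165 -> 93
  FD 3.1: (-10.046,2.692) -> (-10.208,5.787) [heading=93, draw]
  RT 90: heading 93 -> 3
  -- iteration 2/6 --
  RT 72: heading 3 -> 291
  FD 3.1: (-10.208,5.787) -> (-9.097,2.893) [heading=291, draw]
  RT 90: heading 291 -> 201
  -- iteration 3/6 --
  RT 72: heading 201 -> 129
  FD 3.1: (-9.097,2.893) -> (-11.048,5.303) [heading=129, draw]
  RT 90: heading 129 -> 39
  -- iteration 4/6 --
  RT 72: heading 39 -> 327
  FD 3.1: (-11.048,5.303) -> (-8.448,3.614) [heading=327, draw]
  RT 90: heading 327 -> 237
  -- iteration 5/6 --
  RT 72: heading 237 -> 165
  FD 3.1: (-8.448,3.614) -> (-11.442,4.416) [heading=165, draw]
  RT 90: heading 165 -> 75
  -- iteration 6/6 --
  RT 72: heading 75 -> 3
  FD 3.1: (-11.442,4.416) -> (-8.347,4.579) [heading=3, draw]
  RT 90: heading 3 -> 273
]
RT 15: heading 273 -> 258
LT 45: heading 258 -> 303
BK 10.5: (-8.347,4.579) -> (-14.065,13.385) [heading=303, draw]
PU: pen up
Final: pos=(-14.065,13.385), heading=303, 8 segment(s) drawn

Start position: (0, 0)
Final position: (-14.065, 13.385)
Distance = 19.416; >= 1e-6 -> NOT closed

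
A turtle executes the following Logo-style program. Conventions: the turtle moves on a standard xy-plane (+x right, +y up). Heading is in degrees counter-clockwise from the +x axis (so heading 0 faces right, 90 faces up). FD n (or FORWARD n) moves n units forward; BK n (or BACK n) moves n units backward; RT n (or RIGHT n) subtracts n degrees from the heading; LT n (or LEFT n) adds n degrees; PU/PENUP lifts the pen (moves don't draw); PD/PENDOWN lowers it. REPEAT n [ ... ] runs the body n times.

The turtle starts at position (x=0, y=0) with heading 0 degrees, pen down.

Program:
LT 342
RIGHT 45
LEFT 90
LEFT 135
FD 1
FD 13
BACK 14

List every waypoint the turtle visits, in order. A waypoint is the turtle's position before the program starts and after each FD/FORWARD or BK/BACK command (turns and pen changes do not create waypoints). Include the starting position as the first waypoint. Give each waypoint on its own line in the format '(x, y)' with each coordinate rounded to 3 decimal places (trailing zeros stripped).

Executing turtle program step by step:
Start: pos=(0,0), heading=0, pen down
LT 342: heading 0 -> 342
RT 45: heading 342 -> 297
LT 90: heading 297 -> 27
LT 135: heading 27 -> 162
FD 1: (0,0) -> (-0.951,0.309) [heading=162, draw]
FD 13: (-0.951,0.309) -> (-13.315,4.326) [heading=162, draw]
BK 14: (-13.315,4.326) -> (0,0) [heading=162, draw]
Final: pos=(0,0), heading=162, 3 segment(s) drawn
Waypoints (4 total):
(0, 0)
(-0.951, 0.309)
(-13.315, 4.326)
(0, 0)

Answer: (0, 0)
(-0.951, 0.309)
(-13.315, 4.326)
(0, 0)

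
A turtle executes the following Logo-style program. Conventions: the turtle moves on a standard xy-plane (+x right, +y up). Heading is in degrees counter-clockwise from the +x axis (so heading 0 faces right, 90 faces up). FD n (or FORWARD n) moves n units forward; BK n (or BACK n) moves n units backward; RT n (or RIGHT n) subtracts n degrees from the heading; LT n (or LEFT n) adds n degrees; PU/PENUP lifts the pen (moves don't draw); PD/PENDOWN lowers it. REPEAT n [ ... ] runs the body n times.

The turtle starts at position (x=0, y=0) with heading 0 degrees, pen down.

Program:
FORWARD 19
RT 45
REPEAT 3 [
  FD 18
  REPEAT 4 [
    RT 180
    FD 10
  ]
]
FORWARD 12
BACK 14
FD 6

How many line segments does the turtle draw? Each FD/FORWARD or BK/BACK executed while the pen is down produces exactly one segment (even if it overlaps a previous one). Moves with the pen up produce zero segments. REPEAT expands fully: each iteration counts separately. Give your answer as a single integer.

Answer: 19

Derivation:
Executing turtle program step by step:
Start: pos=(0,0), heading=0, pen down
FD 19: (0,0) -> (19,0) [heading=0, draw]
RT 45: heading 0 -> 315
REPEAT 3 [
  -- iteration 1/3 --
  FD 18: (19,0) -> (31.728,-12.728) [heading=315, draw]
  REPEAT 4 [
    -- iteration 1/4 --
    RT 180: heading 315 -> 135
    FD 10: (31.728,-12.728) -> (24.657,-5.657) [heading=135, draw]
    -- iteration 2/4 --
    RT 180: heading 135 -> 315
    FD 10: (24.657,-5.657) -> (31.728,-12.728) [heading=315, draw]
    -- iteration 3/4 --
    RT 180: heading 315 -> 135
    FD 10: (31.728,-12.728) -> (24.657,-5.657) [heading=135, draw]
    -- iteration 4/4 --
    RT 180: heading 135 -> 315
    FD 10: (24.657,-5.657) -> (31.728,-12.728) [heading=315, draw]
  ]
  -- iteration 2/3 --
  FD 18: (31.728,-12.728) -> (44.456,-25.456) [heading=315, draw]
  REPEAT 4 [
    -- iteration 1/4 --
    RT 180: heading 315 -> 135
    FD 10: (44.456,-25.456) -> (37.385,-18.385) [heading=135, draw]
    -- iteration 2/4 --
    RT 180: heading 135 -> 315
    FD 10: (37.385,-18.385) -> (44.456,-25.456) [heading=315, draw]
    -- iteration 3/4 --
    RT 180: heading 315 -> 135
    FD 10: (44.456,-25.456) -> (37.385,-18.385) [heading=135, draw]
    -- iteration 4/4 --
    RT 180: heading 135 -> 315
    FD 10: (37.385,-18.385) -> (44.456,-25.456) [heading=315, draw]
  ]
  -- iteration 3/3 --
  FD 18: (44.456,-25.456) -> (57.184,-38.184) [heading=315, draw]
  REPEAT 4 [
    -- iteration 1/4 --
    RT 180: heading 315 -> 135
    FD 10: (57.184,-38.184) -> (50.113,-31.113) [heading=135, draw]
    -- iteration 2/4 --
    RT 180: heading 135 -> 315
    FD 10: (50.113,-31.113) -> (57.184,-38.184) [heading=315, draw]
    -- iteration 3/4 --
    RT 180: heading 315 -> 135
    FD 10: (57.184,-38.184) -> (50.113,-31.113) [heading=135, draw]
    -- iteration 4/4 --
    RT 180: heading 135 -> 315
    FD 10: (50.113,-31.113) -> (57.184,-38.184) [heading=315, draw]
  ]
]
FD 12: (57.184,-38.184) -> (65.669,-46.669) [heading=315, draw]
BK 14: (65.669,-46.669) -> (55.77,-36.77) [heading=315, draw]
FD 6: (55.77,-36.77) -> (60.012,-41.012) [heading=315, draw]
Final: pos=(60.012,-41.012), heading=315, 19 segment(s) drawn
Segments drawn: 19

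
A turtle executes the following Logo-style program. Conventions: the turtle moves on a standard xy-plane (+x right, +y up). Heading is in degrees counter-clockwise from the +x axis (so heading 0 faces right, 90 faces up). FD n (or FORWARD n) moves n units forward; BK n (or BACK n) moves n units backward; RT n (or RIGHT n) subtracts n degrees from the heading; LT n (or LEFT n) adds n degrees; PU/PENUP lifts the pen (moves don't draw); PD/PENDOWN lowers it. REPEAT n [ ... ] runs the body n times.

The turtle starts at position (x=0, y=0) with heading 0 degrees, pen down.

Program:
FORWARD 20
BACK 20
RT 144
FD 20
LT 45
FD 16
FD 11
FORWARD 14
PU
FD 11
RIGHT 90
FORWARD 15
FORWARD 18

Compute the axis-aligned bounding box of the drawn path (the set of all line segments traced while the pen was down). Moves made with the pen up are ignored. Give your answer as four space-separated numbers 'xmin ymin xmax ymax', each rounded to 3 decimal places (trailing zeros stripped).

Answer: -22.594 -52.251 20 0

Derivation:
Executing turtle program step by step:
Start: pos=(0,0), heading=0, pen down
FD 20: (0,0) -> (20,0) [heading=0, draw]
BK 20: (20,0) -> (0,0) [heading=0, draw]
RT 144: heading 0 -> 216
FD 20: (0,0) -> (-16.18,-11.756) [heading=216, draw]
LT 45: heading 216 -> 261
FD 16: (-16.18,-11.756) -> (-18.683,-27.559) [heading=261, draw]
FD 11: (-18.683,-27.559) -> (-20.404,-38.423) [heading=261, draw]
FD 14: (-20.404,-38.423) -> (-22.594,-52.251) [heading=261, draw]
PU: pen up
FD 11: (-22.594,-52.251) -> (-24.315,-63.115) [heading=261, move]
RT 90: heading 261 -> 171
FD 15: (-24.315,-63.115) -> (-39.13,-60.769) [heading=171, move]
FD 18: (-39.13,-60.769) -> (-56.909,-57.953) [heading=171, move]
Final: pos=(-56.909,-57.953), heading=171, 6 segment(s) drawn

Segment endpoints: x in {-22.594, -20.404, -18.683, -16.18, 0, 20}, y in {-52.251, -38.423, -27.559, -11.756, 0}
xmin=-22.594, ymin=-52.251, xmax=20, ymax=0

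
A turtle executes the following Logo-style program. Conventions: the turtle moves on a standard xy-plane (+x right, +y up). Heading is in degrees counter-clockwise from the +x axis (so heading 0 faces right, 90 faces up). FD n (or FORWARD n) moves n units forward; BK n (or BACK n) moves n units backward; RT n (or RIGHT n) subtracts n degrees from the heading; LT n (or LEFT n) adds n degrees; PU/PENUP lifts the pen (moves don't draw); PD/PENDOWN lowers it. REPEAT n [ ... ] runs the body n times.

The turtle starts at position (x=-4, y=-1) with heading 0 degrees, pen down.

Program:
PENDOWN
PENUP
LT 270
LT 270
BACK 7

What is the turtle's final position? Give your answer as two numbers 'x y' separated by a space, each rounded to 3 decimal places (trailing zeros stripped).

Answer: 3 -1

Derivation:
Executing turtle program step by step:
Start: pos=(-4,-1), heading=0, pen down
PD: pen down
PU: pen up
LT 270: heading 0 -> 270
LT 270: heading 270 -> 180
BK 7: (-4,-1) -> (3,-1) [heading=180, move]
Final: pos=(3,-1), heading=180, 0 segment(s) drawn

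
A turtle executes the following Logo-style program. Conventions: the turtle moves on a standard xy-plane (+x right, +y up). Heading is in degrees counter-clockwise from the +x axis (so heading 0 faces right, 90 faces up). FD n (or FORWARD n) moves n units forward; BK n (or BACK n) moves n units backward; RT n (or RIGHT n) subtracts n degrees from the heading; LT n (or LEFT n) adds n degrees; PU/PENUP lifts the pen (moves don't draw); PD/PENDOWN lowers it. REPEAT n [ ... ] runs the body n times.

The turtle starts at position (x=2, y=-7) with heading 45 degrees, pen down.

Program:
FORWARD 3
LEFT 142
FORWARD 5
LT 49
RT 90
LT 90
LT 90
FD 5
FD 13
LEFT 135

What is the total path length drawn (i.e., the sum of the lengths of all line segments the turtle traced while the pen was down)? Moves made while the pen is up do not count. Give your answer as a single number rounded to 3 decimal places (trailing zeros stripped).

Answer: 26

Derivation:
Executing turtle program step by step:
Start: pos=(2,-7), heading=45, pen down
FD 3: (2,-7) -> (4.121,-4.879) [heading=45, draw]
LT 142: heading 45 -> 187
FD 5: (4.121,-4.879) -> (-0.841,-5.488) [heading=187, draw]
LT 49: heading 187 -> 236
RT 90: heading 236 -> 146
LT 90: heading 146 -> 236
LT 90: heading 236 -> 326
FD 5: (-0.841,-5.488) -> (3.304,-8.284) [heading=326, draw]
FD 13: (3.304,-8.284) -> (14.081,-15.553) [heading=326, draw]
LT 135: heading 326 -> 101
Final: pos=(14.081,-15.553), heading=101, 4 segment(s) drawn

Segment lengths:
  seg 1: (2,-7) -> (4.121,-4.879), length = 3
  seg 2: (4.121,-4.879) -> (-0.841,-5.488), length = 5
  seg 3: (-0.841,-5.488) -> (3.304,-8.284), length = 5
  seg 4: (3.304,-8.284) -> (14.081,-15.553), length = 13
Total = 26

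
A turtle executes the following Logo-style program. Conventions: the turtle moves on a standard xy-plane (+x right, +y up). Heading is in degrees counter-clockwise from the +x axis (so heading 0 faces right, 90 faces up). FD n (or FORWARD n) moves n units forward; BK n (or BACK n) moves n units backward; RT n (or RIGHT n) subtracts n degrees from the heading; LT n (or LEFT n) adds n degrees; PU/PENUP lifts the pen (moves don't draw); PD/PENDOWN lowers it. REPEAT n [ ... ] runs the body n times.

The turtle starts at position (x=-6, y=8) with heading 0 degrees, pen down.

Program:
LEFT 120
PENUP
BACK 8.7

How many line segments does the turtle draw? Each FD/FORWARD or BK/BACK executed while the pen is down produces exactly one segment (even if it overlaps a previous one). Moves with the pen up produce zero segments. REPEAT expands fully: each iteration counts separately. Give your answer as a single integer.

Answer: 0

Derivation:
Executing turtle program step by step:
Start: pos=(-6,8), heading=0, pen down
LT 120: heading 0 -> 120
PU: pen up
BK 8.7: (-6,8) -> (-1.65,0.466) [heading=120, move]
Final: pos=(-1.65,0.466), heading=120, 0 segment(s) drawn
Segments drawn: 0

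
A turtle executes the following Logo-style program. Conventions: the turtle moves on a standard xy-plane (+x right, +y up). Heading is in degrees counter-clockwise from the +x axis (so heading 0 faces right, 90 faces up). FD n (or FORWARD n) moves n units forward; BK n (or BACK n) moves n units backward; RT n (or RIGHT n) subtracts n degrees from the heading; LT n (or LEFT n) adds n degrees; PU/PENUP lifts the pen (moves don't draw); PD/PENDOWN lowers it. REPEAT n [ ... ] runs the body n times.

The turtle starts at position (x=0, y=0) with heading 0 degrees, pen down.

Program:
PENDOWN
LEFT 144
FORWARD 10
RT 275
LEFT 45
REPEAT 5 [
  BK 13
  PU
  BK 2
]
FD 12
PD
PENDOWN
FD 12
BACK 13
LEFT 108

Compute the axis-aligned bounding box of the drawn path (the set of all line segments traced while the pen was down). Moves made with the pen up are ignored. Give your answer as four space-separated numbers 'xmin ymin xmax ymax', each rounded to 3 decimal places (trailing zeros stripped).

Answer: -12.555 0 0 69.722

Derivation:
Executing turtle program step by step:
Start: pos=(0,0), heading=0, pen down
PD: pen down
LT 144: heading 0 -> 144
FD 10: (0,0) -> (-8.09,5.878) [heading=144, draw]
RT 275: heading 144 -> 229
LT 45: heading 229 -> 274
REPEAT 5 [
  -- iteration 1/5 --
  BK 13: (-8.09,5.878) -> (-8.997,18.846) [heading=274, draw]
  PU: pen up
  BK 2: (-8.997,18.846) -> (-9.137,20.841) [heading=274, move]
  -- iteration 2/5 --
  BK 13: (-9.137,20.841) -> (-10.043,33.81) [heading=274, move]
  PU: pen up
  BK 2: (-10.043,33.81) -> (-10.183,35.805) [heading=274, move]
  -- iteration 3/5 --
  BK 13: (-10.183,35.805) -> (-11.09,48.773) [heading=274, move]
  PU: pen up
  BK 2: (-11.09,48.773) -> (-11.229,50.768) [heading=274, move]
  -- iteration 4/5 --
  BK 13: (-11.229,50.768) -> (-12.136,63.737) [heading=274, move]
  PU: pen up
  BK 2: (-12.136,63.737) -> (-12.276,65.732) [heading=274, move]
  -- iteration 5/5 --
  BK 13: (-12.276,65.732) -> (-13.182,78.7) [heading=274, move]
  PU: pen up
  BK 2: (-13.182,78.7) -> (-13.322,80.695) [heading=274, move]
]
FD 12: (-13.322,80.695) -> (-12.485,68.724) [heading=274, move]
PD: pen down
PD: pen down
FD 12: (-12.485,68.724) -> (-11.648,56.754) [heading=274, draw]
BK 13: (-11.648,56.754) -> (-12.555,69.722) [heading=274, draw]
LT 108: heading 274 -> 22
Final: pos=(-12.555,69.722), heading=22, 4 segment(s) drawn

Segment endpoints: x in {-12.555, -12.485, -11.648, -8.997, -8.09, 0}, y in {0, 5.878, 18.846, 56.754, 68.724, 69.722}
xmin=-12.555, ymin=0, xmax=0, ymax=69.722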